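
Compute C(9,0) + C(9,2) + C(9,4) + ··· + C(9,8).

Half of (1+1)^9 + (1−1)^9 gives the even-index sum: 2^8 = 256.

256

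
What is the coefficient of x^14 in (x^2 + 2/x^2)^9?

18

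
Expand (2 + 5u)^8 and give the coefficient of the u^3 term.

The general term is C(8,j)·(2)^j·(5u)^(8-j); the u^3 term has j = 5.
C(8,5) = 56.
Coefficient = C(8,5) · 2^5 · 5^3 = 56 · 32 · 125 = 224000.

224000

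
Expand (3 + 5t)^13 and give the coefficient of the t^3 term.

The general term is C(13,j)·(3)^j·(5t)^(13-j); the t^3 term has j = 10.
C(13,10) = 286.
Coefficient = C(13,10) · 3^10 · 5^3 = 286 · 59049 · 125 = 2111001750.

2111001750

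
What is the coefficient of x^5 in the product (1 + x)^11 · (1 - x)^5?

-34

Coefficient of x^5 = Σ_{j} C(11,j)·1^j·C(5,5-j)·(-1)^(5-j) for j from 0 to 5.
= (-1) + 55 + (-550) + 1650 + (-1650) + 462 = -34.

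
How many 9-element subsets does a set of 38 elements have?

C(38,9) = (38·37·36·35·34·33·32·31·30) / 9! = 59153663923200 / 362880 = 163011640.

163011640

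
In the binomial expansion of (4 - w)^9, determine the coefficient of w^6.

5376

The general term is C(9,j)·(4)^j·(-w)^(9-j); the w^6 term has j = 3.
C(9,3) = 84.
Coefficient = C(9,3) · 4^3 = 84 · 64 = 5376.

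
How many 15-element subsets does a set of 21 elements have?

C(21,15) = C(21,6) by symmetry.
C(21,6) = (21·20·19·18·17·16) / 6! = 39070080 / 720 = 54264.

54264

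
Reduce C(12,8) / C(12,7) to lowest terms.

C(n,k+1)/C(n,k) = (n−k)/(k+1) = (12−7)/(7+1) = 5/8.

5/8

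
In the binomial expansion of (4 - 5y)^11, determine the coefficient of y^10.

429687500

The general term is C(11,j)·(4)^j·(-5y)^(11-j); the y^10 term has j = 1.
C(11,1) = 11.
Coefficient = C(11,1) · 4^1 · (-5)^10 = 11 · 4 · 9765625 = 429687500.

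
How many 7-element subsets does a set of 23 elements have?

245157

C(23,7) = (23·22·21·20·19·18·17) / 7! = 1235591280 / 5040 = 245157.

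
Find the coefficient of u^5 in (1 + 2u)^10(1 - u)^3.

684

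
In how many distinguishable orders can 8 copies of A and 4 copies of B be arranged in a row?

495

Choose positions for the A's: C(12,8) = 495.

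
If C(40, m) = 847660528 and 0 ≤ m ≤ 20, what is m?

10

C(40,m) increases on 0 ≤ m ≤ 20. C(40,9) = 273438880 and C(40,10) = 847660528, so m = 10.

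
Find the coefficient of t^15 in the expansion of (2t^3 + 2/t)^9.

General term: C(9,j)·(2t^3)^j·(2/t)^(9-j), with t-exponent 3j − 1(9−j) = 4j − 9.
Set 4j − 9 = 15: j = 6.
C(9,6) = 84; 2^6 = 64; 2^3 = 8.
Coefficient = 84 · 64 · 8 = 43008.

43008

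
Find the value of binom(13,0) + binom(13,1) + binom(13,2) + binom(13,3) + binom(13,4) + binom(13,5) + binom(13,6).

4096

1 + 13 + 78 + 286 + 715 + 1287 + 1716 = 4096.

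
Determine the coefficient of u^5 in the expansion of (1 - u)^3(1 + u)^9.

Coefficient of u^5 = Σ_{j} C(3,j)·(-1)^j·C(9,5-j)·1^(5-j) for j from 0 to 3.
= 126 + (-378) + 252 + (-36) = -36.

-36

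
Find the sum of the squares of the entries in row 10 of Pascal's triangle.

By Vandermonde's identity, Σ C(10,r)² = C(20,10) = 184756.

184756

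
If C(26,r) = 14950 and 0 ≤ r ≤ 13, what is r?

C(26,r) increases on 0 ≤ r ≤ 13. C(26,3) = 2600 and C(26,4) = 14950, so r = 4.

4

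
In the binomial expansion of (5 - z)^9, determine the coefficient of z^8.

The general term is C(9,j)·(5)^j·(-z)^(9-j); the z^8 term has j = 1.
C(9,1) = 9.
Coefficient = C(9,1) · 5^1 = 9 · 5 = 45.

45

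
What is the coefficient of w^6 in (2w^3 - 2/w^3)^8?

General term: C(8,j)·(2w^3)^j·(-2/w^3)^(8-j), with w-exponent 3j − 3(8−j) = 6j − 24.
Set 6j − 24 = 6: j = 5.
C(8,5) = 56; 2^5 = 32; (-2)^3 = -8.
Coefficient = 56 · 32 · (-8) = -14336.

-14336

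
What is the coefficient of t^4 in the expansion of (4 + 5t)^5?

12500

The general term is C(5,j)·(4)^j·(5t)^(5-j); the t^4 term has j = 1.
C(5,1) = 5.
Coefficient = C(5,1) · 4^1 · 5^4 = 5 · 4 · 625 = 12500.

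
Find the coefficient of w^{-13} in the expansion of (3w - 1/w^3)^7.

General term: C(7,j)·(3w)^j·(-1/w^3)^(7-j), with w-exponent 1j − 3(7−j) = 4j − 21.
Set 4j − 21 = -13: j = 2.
C(7,2) = 21; 3^2 = 9; (-1)^5 = -1.
Coefficient = 21 · 9 · (-1) = -189.

-189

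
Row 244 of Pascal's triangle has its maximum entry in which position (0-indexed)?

C(244,m) is maximized at m = 244/2 = 122.

122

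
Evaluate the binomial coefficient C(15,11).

1365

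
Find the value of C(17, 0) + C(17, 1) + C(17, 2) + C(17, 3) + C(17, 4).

3214

1 + 17 + 136 + 680 + 2380 = 3214.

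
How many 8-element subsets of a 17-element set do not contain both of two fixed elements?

All 8-subsets: C(17,8) = 24310. Those containing both fixed elements: C(15,6) = 5005.
24310 − 5005 = 19305.

19305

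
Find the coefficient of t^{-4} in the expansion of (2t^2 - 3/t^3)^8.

90720

General term: C(8,j)·(2t^2)^j·(-3/t^3)^(8-j), with t-exponent 2j − 3(8−j) = 5j − 24.
Set 5j − 24 = -4: j = 4.
C(8,4) = 70; 2^4 = 16; (-3)^4 = 81.
Coefficient = 70 · 16 · 81 = 90720.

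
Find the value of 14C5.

C(14,5) = (14·13·12·11·10) / 5! = 240240 / 120 = 2002.

2002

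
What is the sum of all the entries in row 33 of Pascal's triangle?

Setting x = 1 in (1+x)^33 gives Σ C(33,r) = 2^33 = 8589934592.

8589934592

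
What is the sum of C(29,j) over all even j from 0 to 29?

Even-j terms of row 29 sum to 2^28 = 268435456.

268435456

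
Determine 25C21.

12650

C(25,21) = C(25,4) by symmetry.
C(25,4) = (25·24·23·22) / 4! = 303600 / 24 = 12650.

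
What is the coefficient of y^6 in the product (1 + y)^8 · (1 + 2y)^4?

4396

Coefficient of y^6 = Σ_{j} C(8,j)·1^j·C(4,6-j)·2^(6-j) for j from 2 to 6.
= 448 + 1792 + 1680 + 448 + 28 = 4396.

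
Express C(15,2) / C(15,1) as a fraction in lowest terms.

7

C(n,k+1)/C(n,k) = (n−k)/(k+1) = (15−1)/(1+1) = 14/2 = 7.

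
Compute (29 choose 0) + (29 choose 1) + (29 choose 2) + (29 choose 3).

1 + 29 + 406 + 3654 = 4090.

4090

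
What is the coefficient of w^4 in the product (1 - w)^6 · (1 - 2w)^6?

Coefficient of w^4 = Σ_{j} C(6,j)·(-1)^j·C(6,4-j)·(-2)^(4-j) for j from 0 to 4.
= 240 + 960 + 900 + 240 + 15 = 2355.

2355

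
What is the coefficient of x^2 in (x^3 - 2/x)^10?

General term: C(10,j)·(x^3)^j·(-2/x)^(10-j), with x-exponent 3j − 1(10−j) = 4j − 10.
Set 4j − 10 = 2: j = 3.
C(10,3) = 120; 1^3 = 1; (-2)^7 = -128.
Coefficient = 120 · 1 · (-128) = -15360.

-15360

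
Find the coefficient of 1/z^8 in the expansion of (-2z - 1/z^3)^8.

General term: C(8,j)·(-2z)^j·(-1/z^3)^(8-j), with z-exponent 1j − 3(8−j) = 4j − 24.
Set 4j − 24 = -8: j = 4.
C(8,4) = 70; (-2)^4 = 16; (-1)^4 = 1.
Coefficient = 70 · 16 · 1 = 1120.

1120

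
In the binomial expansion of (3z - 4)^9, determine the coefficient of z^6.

-3919104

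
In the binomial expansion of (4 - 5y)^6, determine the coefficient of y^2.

96000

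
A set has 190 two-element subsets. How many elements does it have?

20

n(n−1)/2 = 190 ⇒ n(n−1) = 380. Since 20·19 = 380, n = 20.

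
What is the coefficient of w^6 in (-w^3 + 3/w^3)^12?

General term: C(12,j)·(-w^3)^j·(3/w^3)^(12-j), with w-exponent 3j − 3(12−j) = 6j − 36.
Set 6j − 36 = 6: j = 7.
C(12,7) = 792; (-1)^7 = -1; 3^5 = 243.
Coefficient = 792 · (-1) · 243 = -192456.

-192456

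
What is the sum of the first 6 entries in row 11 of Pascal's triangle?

1 + 11 + 55 + 165 + 330 + 462 = 1024.

1024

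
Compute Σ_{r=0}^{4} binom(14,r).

1471

1 + 14 + 91 + 364 + 1001 = 1471.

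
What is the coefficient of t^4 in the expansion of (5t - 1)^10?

131250

The general term is C(10,j)·(5t)^j·(-1)^(10-j); the t^4 term has j = 4.
C(10,4) = 210.
Coefficient = C(10,4) · 5^4 = 210 · 625 = 131250.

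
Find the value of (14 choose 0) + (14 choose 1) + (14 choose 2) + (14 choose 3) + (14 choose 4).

1 + 14 + 91 + 364 + 1001 = 1471.

1471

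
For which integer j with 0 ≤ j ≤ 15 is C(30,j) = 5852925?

8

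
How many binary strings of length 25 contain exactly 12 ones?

5200300

Choose the 12 positions: C(25,12) = 5200300.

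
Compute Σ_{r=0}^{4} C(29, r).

1 + 29 + 406 + 3654 + 23751 = 27841.

27841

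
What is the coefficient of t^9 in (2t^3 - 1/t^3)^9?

General term: C(9,j)·(2t^3)^j·(-1/t^3)^(9-j), with t-exponent 3j − 3(9−j) = 6j − 27.
Set 6j − 27 = 9: j = 6.
C(9,6) = 84; 2^6 = 64; (-1)^3 = -1.
Coefficient = 84 · 64 · (-1) = -5376.

-5376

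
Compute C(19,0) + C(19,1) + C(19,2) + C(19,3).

1160

1 + 19 + 171 + 969 = 1160.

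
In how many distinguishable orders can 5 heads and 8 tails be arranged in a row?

Choose positions for the heads: C(13,5) = 1287.

1287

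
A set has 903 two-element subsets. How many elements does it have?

43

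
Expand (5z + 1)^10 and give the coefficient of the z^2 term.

The general term is C(10,j)·(5z)^j·(1)^(10-j); the z^2 term has j = 2.
C(10,2) = 45.
Coefficient = C(10,2) · 5^2 = 45 · 25 = 1125.

1125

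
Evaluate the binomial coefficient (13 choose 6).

1716

C(13,6) = (13·12·11·10·9·8) / 6! = 1235520 / 720 = 1716.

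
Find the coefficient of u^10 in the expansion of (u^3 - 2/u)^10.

General term: C(10,j)·(u^3)^j·(-2/u)^(10-j), with u-exponent 3j − 1(10−j) = 4j − 10.
Set 4j − 10 = 10: j = 5.
C(10,5) = 252; 1^5 = 1; (-2)^5 = -32.
Coefficient = 252 · 1 · (-32) = -8064.

-8064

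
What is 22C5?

C(22,5) = (22·21·20·19·18) / 5! = 3160080 / 120 = 26334.

26334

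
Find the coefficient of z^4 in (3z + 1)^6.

1215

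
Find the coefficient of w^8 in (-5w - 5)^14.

The general term is C(14,j)·(-5w)^j·(-5)^(14-j); the w^8 term has j = 8.
C(14,8) = 3003.
Coefficient = C(14,8) · (-5)^8 · (-5)^6 = 3003 · 390625 · 15625 = 18328857421875.

18328857421875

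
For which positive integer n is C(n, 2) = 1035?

46

n(n−1)/2 = 1035 ⇒ n(n−1) = 2070. Since 46·45 = 2070, n = 46.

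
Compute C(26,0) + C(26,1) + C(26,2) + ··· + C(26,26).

67108864

The entries of row 26 sum to 2^26 = 67108864.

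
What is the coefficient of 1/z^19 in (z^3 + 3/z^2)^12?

General term: C(12,j)·(z^3)^j·(3/z^2)^(12-j), with z-exponent 3j − 2(12−j) = 5j − 24.
Set 5j − 24 = -19: j = 1.
C(12,1) = 12; 1^1 = 1; 3^11 = 177147.
Coefficient = 12 · 1 · 177147 = 2125764.

2125764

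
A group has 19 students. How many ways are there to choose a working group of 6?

This is C(19,6) = 27132.

27132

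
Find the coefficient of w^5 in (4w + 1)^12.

811008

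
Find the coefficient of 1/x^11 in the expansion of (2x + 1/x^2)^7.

General term: C(7,j)·(2x)^j·(1/x^2)^(7-j), with x-exponent 1j − 2(7−j) = 3j − 14.
Set 3j − 14 = -11: j = 1.
C(7,1) = 7; 2^1 = 2; 1^6 = 1.
Coefficient = 7 · 2 · 1 = 14.

14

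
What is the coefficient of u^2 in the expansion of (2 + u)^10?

11520

The general term is C(10,j)·(2)^j·(u)^(10-j); the u^2 term has j = 8.
C(10,8) = 45.
Coefficient = C(10,8) · 2^8 = 45 · 256 = 11520.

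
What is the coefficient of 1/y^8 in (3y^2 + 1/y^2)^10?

General term: C(10,j)·(3y^2)^j·(1/y^2)^(10-j), with y-exponent 2j − 2(10−j) = 4j − 20.
Set 4j − 20 = -8: j = 3.
C(10,3) = 120; 3^3 = 27; 1^7 = 1.
Coefficient = 120 · 27 · 1 = 3240.

3240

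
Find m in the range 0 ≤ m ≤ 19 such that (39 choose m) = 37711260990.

16

C(39,m) increases on 0 ≤ m ≤ 19. C(39,15) = 25140840660 and C(39,16) = 37711260990, so m = 16.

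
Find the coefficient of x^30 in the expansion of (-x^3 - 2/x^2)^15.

General term: C(15,j)·(-x^3)^j·(-2/x^2)^(15-j), with x-exponent 3j − 2(15−j) = 5j − 30.
Set 5j − 30 = 30: j = 12.
C(15,12) = 455; (-1)^12 = 1; (-2)^3 = -8.
Coefficient = 455 · 1 · (-8) = -3640.

-3640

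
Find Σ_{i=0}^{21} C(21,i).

2097152

Setting x = 1 in (1+x)^21 gives Σ C(21,i) = 2^21 = 2097152.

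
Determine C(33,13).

573166440

C(33,13) = (33·32·31·30·29·28·27·26·25·24·23·22·21) / 13! = 3569119343741952000 / 6227020800 = 573166440.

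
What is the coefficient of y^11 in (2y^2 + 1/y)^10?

15360

General term: C(10,j)·(2y^2)^j·(1/y)^(10-j), with y-exponent 2j − 1(10−j) = 3j − 10.
Set 3j − 10 = 11: j = 7.
C(10,7) = 120; 2^7 = 128; 1^3 = 1.
Coefficient = 120 · 128 · 1 = 15360.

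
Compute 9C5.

C(9,5) = C(9,4) by symmetry.
C(9,4) = (9·8·7·6) / 4! = 3024 / 24 = 126.

126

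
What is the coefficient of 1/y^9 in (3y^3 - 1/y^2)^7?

21

General term: C(7,j)·(3y^3)^j·(-1/y^2)^(7-j), with y-exponent 3j − 2(7−j) = 5j − 14.
Set 5j − 14 = -9: j = 1.
C(7,1) = 7; 3^1 = 3; (-1)^6 = 1.
Coefficient = 7 · 3 · 1 = 21.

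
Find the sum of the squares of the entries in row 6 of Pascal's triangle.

924

By Vandermonde's identity, Σ C(6,r)² = C(12,6) = 924.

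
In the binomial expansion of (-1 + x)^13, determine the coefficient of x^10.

-286

The general term is C(13,j)·(-1)^j·(x)^(13-j); the x^10 term has j = 3.
C(13,3) = 286.
Coefficient = C(13,3) · (-1)^3 = 286 · (-1) = -286.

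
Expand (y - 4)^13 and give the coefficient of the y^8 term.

The general term is C(13,j)·(y)^j·(-4)^(13-j); the y^8 term has j = 8.
C(13,8) = 1287.
Coefficient = C(13,8) · (-4)^5 = 1287 · (-1024) = -1317888.

-1317888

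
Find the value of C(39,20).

C(39,20) = C(39,19) by symmetry.
C(39,19) = (39·38·37·36·35·34·33·32·31·30·29·28·27·26·25·24·23·22·21) / 19! = 8384177419658927035269120000 / 121645100408832000 = 68923264410.

68923264410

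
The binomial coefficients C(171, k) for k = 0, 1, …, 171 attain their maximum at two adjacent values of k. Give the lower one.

85

For odd n = 171, C(171,k) peaks at k = (n−1)/2 and (n+1)/2; the lower is 85.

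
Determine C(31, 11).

84672315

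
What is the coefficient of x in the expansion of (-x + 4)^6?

The general term is C(6,j)·(-x)^j·(4)^(6-j); the x^1 term has j = 1.
C(6,1) = 6.
Coefficient = C(6,1) · (-1)^1 · 4^5 = 6 · (-1) · 1024 = -6144.

-6144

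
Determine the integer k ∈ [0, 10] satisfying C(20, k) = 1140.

C(20,k) increases on 0 ≤ k ≤ 10. C(20,2) = 190 and C(20,3) = 1140, so k = 3.

3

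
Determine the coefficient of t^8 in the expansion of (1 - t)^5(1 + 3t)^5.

Coefficient of t^8 = Σ_{j} C(5,j)·(-1)^j·C(5,8-j)·3^(8-j) for j from 3 to 5.
= (-2430) + 2025 + (-270) = -675.

-675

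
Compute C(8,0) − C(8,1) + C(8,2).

21

The partial alternating sum Σ_{k=0}^{2} (−1)^k C(8,k) = (−1)^2 C(7,2) = 21.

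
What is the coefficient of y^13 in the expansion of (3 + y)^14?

42

The general term is C(14,j)·(3)^j·(y)^(14-j); the y^13 term has j = 1.
C(14,1) = 14.
Coefficient = C(14,1) · 3^1 = 14 · 3 = 42.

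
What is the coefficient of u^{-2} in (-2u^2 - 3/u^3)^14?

General term: C(14,j)·(-2u^2)^j·(-3/u^3)^(14-j), with u-exponent 2j − 3(14−j) = 5j − 42.
Set 5j − 42 = -2: j = 8.
C(14,8) = 3003; (-2)^8 = 256; (-3)^6 = 729.
Coefficient = 3003 · 256 · 729 = 560431872.

560431872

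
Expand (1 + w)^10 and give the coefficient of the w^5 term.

252

The general term is C(10,j)·(1)^j·(w)^(10-j); the w^5 term has j = 5.
C(10,5) = 252.
Coefficient = C(10,5) = 252.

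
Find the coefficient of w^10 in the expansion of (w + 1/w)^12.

General term: C(12,j)·(w)^j·(1/w)^(12-j), with w-exponent 1j − 1(12−j) = 2j − 12.
Set 2j − 12 = 10: j = 11.
C(12,11) = 12; 1^11 = 1; 1^1 = 1.
Coefficient = 12 · 1 · 1 = 12.

12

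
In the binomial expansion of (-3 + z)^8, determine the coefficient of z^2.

The general term is C(8,j)·(-3)^j·(z)^(8-j); the z^2 term has j = 6.
C(8,6) = 28.
Coefficient = C(8,6) · (-3)^6 = 28 · 729 = 20412.

20412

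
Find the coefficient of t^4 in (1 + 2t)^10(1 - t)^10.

Coefficient of t^4 = Σ_{j} C(10,j)·2^j·C(10,4-j)·(-1)^(4-j) for j from 0 to 4.
= 210 + (-2400) + 8100 + (-9600) + 3360 = -330.

-330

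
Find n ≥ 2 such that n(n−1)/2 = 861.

n(n−1)/2 = 861 ⇒ n(n−1) = 1722. Since 42·41 = 1722, n = 42.

42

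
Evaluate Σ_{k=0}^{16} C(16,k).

65536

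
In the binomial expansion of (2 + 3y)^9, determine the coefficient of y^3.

The general term is C(9,j)·(2)^j·(3y)^(9-j); the y^3 term has j = 6.
C(9,6) = 84.
Coefficient = C(9,6) · 2^6 · 3^3 = 84 · 64 · 27 = 145152.

145152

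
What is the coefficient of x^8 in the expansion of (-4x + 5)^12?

20275200000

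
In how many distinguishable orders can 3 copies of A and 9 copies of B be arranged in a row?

220

Choose positions for the A's: C(12,3) = 220.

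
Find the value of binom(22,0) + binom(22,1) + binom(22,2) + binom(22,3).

1 + 22 + 231 + 1540 = 1794.

1794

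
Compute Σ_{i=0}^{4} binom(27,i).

20854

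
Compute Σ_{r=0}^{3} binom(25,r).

2626

1 + 25 + 300 + 2300 = 2626.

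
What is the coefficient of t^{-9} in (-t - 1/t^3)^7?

General term: C(7,j)·(-t)^j·(-1/t^3)^(7-j), with t-exponent 1j − 3(7−j) = 4j − 21.
Set 4j − 21 = -9: j = 3.
C(7,3) = 35; (-1)^3 = -1; (-1)^4 = 1.
Coefficient = 35 · (-1) · 1 = -35.

-35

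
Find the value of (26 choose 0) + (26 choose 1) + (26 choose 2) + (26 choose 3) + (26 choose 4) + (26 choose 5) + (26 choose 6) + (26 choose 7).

971712

1 + 26 + 325 + 2600 + 14950 + 65780 + 230230 + 657800 = 971712.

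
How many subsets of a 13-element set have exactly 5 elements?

Choose the 5 positions: C(13,5) = 1287.

1287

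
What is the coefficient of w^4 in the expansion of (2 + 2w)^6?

960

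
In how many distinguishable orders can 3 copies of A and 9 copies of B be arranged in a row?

220

Choose positions for the A's: C(12,3) = 220.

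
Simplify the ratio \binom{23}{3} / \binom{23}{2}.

C(n,k+1)/C(n,k) = (n−k)/(k+1) = (23−2)/(2+1) = 21/3 = 7.

7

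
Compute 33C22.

193536720

C(33,22) = C(33,11) by symmetry.
C(33,11) = (33·32·31·30·29·28·27·26·25·24·23) / 11! = 7725366544896000 / 39916800 = 193536720.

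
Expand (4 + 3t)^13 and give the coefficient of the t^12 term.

27634932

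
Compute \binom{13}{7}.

C(13,7) = C(13,6) by symmetry.
C(13,6) = (13·12·11·10·9·8) / 6! = 1235520 / 720 = 1716.

1716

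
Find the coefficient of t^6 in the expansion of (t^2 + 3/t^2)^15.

General term: C(15,j)·(t^2)^j·(3/t^2)^(15-j), with t-exponent 2j − 2(15−j) = 4j − 30.
Set 4j − 30 = 6: j = 9.
C(15,9) = 5005; 1^9 = 1; 3^6 = 729.
Coefficient = 5005 · 1 · 729 = 3648645.

3648645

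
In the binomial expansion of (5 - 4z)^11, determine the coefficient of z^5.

The general term is C(11,j)·(5)^j·(-4z)^(11-j); the z^5 term has j = 6.
C(11,6) = 462.
Coefficient = C(11,6) · 5^6 · (-4)^5 = 462 · 15625 · (-1024) = -7392000000.

-7392000000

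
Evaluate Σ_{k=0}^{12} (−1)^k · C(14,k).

The partial alternating sum Σ_{k=0}^{12} (−1)^k C(14,k) = (−1)^12 C(13,12) = 13.

13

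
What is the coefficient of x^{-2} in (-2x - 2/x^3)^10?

General term: C(10,j)·(-2x)^j·(-2/x^3)^(10-j), with x-exponent 1j − 3(10−j) = 4j − 30.
Set 4j − 30 = -2: j = 7.
C(10,7) = 120; (-2)^7 = -128; (-2)^3 = -8.
Coefficient = 120 · (-128) · (-8) = 122880.

122880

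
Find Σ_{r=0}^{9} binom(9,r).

512

The entries of row 9 sum to 2^9 = 512.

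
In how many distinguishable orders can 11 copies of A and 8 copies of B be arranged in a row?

75582

Choose positions for the A's: C(19,11) = 75582.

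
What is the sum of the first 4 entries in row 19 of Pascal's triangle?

1 + 19 + 171 + 969 = 1160.

1160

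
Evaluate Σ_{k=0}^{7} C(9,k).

502

1 + 9 + 36 + 84 + 126 + 126 + 84 + 36 = 502.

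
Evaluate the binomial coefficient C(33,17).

1166803110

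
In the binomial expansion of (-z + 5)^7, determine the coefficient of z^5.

The general term is C(7,j)·(-z)^j·(5)^(7-j); the z^5 term has j = 5.
C(7,5) = 21.
Coefficient = C(7,5) · (-1)^5 · 5^2 = 21 · (-1) · 25 = -525.

-525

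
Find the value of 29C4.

C(29,4) = (29·28·27·26) / 4! = 570024 / 24 = 23751.

23751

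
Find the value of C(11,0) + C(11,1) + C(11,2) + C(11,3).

232

1 + 11 + 55 + 165 = 232.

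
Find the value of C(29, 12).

51895935

C(29,12) = (29·28·27·26·25·24·23·22·21·20·19·18) / 12! = 24858235898496000 / 479001600 = 51895935.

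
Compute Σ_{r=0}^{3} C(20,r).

1351

1 + 20 + 190 + 1140 = 1351.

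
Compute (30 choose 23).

C(30,23) = C(30,7) by symmetry.
C(30,7) = (30·29·28·27·26·25·24) / 7! = 10260432000 / 5040 = 2035800.

2035800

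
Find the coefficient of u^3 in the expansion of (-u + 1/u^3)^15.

General term: C(15,j)·(-u)^j·(1/u^3)^(15-j), with u-exponent 1j − 3(15−j) = 4j − 45.
Set 4j − 45 = 3: j = 12.
C(15,12) = 455; (-1)^12 = 1; 1^3 = 1.
Coefficient = 455 · 1 · 1 = 455.

455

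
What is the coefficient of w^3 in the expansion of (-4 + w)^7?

The general term is C(7,j)·(-4)^j·(w)^(7-j); the w^3 term has j = 4.
C(7,4) = 35.
Coefficient = C(7,4) · (-4)^4 = 35 · 256 = 8960.

8960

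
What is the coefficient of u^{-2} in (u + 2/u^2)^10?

General term: C(10,j)·(u)^j·(2/u^2)^(10-j), with u-exponent 1j − 2(10−j) = 3j − 20.
Set 3j − 20 = -2: j = 6.
C(10,6) = 210; 1^6 = 1; 2^4 = 16.
Coefficient = 210 · 1 · 16 = 3360.

3360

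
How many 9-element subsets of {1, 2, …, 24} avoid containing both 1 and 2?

1136960

All 9-subsets: C(24,9) = 1307504. Those containing both fixed elements: C(22,7) = 170544.
1307504 − 170544 = 1136960.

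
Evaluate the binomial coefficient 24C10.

1961256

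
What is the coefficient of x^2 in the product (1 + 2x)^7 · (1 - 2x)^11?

-4

Coefficient of x^2 = Σ_{j} C(7,j)·2^j·C(11,2-j)·(-2)^(2-j) for j from 0 to 2.
= 220 + (-308) + 84 = -4.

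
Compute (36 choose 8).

C(36,8) = (36·35·34·33·32·31·30·29) / 8! = 1220096908800 / 40320 = 30260340.

30260340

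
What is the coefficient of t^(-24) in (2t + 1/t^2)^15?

420

General term: C(15,j)·(2t)^j·(1/t^2)^(15-j), with t-exponent 1j − 2(15−j) = 3j − 30.
Set 3j − 30 = -24: j = 2.
C(15,2) = 105; 2^2 = 4; 1^13 = 1.
Coefficient = 105 · 4 · 1 = 420.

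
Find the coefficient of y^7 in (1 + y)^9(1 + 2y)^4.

9108

Coefficient of y^7 = Σ_{j} C(9,j)·1^j·C(4,7-j)·2^(7-j) for j from 3 to 7.
= 1344 + 4032 + 3024 + 672 + 36 = 9108.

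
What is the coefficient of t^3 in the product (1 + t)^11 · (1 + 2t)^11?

Coefficient of t^3 = Σ_{j} C(11,j)·1^j·C(11,3-j)·2^(3-j) for j from 0 to 3.
= 1320 + 2420 + 1210 + 165 = 5115.

5115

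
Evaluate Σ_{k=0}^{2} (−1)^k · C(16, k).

105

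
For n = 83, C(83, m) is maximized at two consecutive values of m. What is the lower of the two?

41

For odd n = 83, C(83,m) peaks at m = (n−1)/2 and (n+1)/2; the lower is 41.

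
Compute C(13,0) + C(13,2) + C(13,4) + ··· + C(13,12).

4096

Even-i terms of row 13 sum to 2^12 = 4096.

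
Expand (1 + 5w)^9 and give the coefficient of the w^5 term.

393750

The general term is C(9,j)·(1)^j·(5w)^(9-j); the w^5 term has j = 4.
C(9,4) = 126.
Coefficient = C(9,4) · 5^5 = 126 · 3125 = 393750.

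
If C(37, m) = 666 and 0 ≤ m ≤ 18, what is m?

2

C(37,m) increases on 0 ≤ m ≤ 18. C(37,1) = 37 and C(37,2) = 666, so m = 2.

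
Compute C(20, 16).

4845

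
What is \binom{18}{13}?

8568

C(18,13) = C(18,5) by symmetry.
C(18,5) = (18·17·16·15·14) / 5! = 1028160 / 120 = 8568.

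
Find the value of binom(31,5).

C(31,5) = (31·30·29·28·27) / 5! = 20389320 / 120 = 169911.

169911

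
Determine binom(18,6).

18564

C(18,6) = (18·17·16·15·14·13) / 6! = 13366080 / 720 = 18564.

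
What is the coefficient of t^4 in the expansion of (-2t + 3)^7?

15120

The general term is C(7,j)·(-2t)^j·(3)^(7-j); the t^4 term has j = 4.
C(7,4) = 35.
Coefficient = C(7,4) · (-2)^4 · 3^3 = 35 · 16 · 27 = 15120.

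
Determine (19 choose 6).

27132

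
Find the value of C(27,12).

C(27,12) = (27·26·25·24·23·22·21·20·19·18·17·16) / 12! = 8326896754176000 / 479001600 = 17383860.

17383860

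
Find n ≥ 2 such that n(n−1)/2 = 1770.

n(n−1)/2 = 1770 ⇒ n(n−1) = 3540. Since 60·59 = 3540, n = 60.

60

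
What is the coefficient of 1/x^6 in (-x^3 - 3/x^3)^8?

13608

General term: C(8,j)·(-x^3)^j·(-3/x^3)^(8-j), with x-exponent 3j − 3(8−j) = 6j − 24.
Set 6j − 24 = -6: j = 3.
C(8,3) = 56; (-1)^3 = -1; (-3)^5 = -243.
Coefficient = 56 · (-1) · (-243) = 13608.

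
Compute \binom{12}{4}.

495

C(12,4) = (12·11·10·9) / 4! = 11880 / 24 = 495.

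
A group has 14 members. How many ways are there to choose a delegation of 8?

3003

This is C(14,8) = 3003.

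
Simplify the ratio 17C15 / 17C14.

C(n,k+1)/C(n,k) = (n−k)/(k+1) = (17−14)/(14+1) = 3/15 = 1/5.

1/5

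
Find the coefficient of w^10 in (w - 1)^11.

The general term is C(11,j)·(w)^j·(-1)^(11-j); the w^10 term has j = 10.
C(11,10) = 11.
Coefficient = C(11,10) · (-1)^1 = 11 · (-1) = -11.

-11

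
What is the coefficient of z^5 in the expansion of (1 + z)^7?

The general term is C(7,j)·(1)^j·(z)^(7-j); the z^5 term has j = 2.
C(7,2) = 21.
Coefficient = C(7,2) = 21.

21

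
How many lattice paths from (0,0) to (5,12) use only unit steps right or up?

6188

Each path is a sequence of 17 steps with 5 rights: C(17,5) = 6188.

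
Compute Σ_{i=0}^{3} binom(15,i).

576

1 + 15 + 105 + 455 = 576.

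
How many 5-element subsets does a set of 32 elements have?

201376

C(32,5) = (32·31·30·29·28) / 5! = 24165120 / 120 = 201376.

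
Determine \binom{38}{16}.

22239974430

C(38,16) = (38·37·36·35·34·33·32·31·30·29·28·27·26·25·24·23) / 16! = 465322312113382563840000 / 20922789888000 = 22239974430.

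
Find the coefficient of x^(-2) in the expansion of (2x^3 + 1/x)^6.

12

General term: C(6,j)·(2x^3)^j·(1/x)^(6-j), with x-exponent 3j − 1(6−j) = 4j − 6.
Set 4j − 6 = -2: j = 1.
C(6,1) = 6; 2^1 = 2; 1^5 = 1.
Coefficient = 6 · 2 · 1 = 12.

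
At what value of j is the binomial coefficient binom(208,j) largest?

104

C(208,j) is maximized at j = 208/2 = 104.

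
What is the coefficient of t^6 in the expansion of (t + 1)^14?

The general term is C(14,j)·(t)^j·(1)^(14-j); the t^6 term has j = 6.
C(14,6) = 3003.
Coefficient = C(14,6) = 3003.

3003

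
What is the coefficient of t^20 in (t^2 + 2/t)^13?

General term: C(13,j)·(t^2)^j·(2/t)^(13-j), with t-exponent 2j − 1(13−j) = 3j − 13.
Set 3j − 13 = 20: j = 11.
C(13,11) = 78; 1^11 = 1; 2^2 = 4.
Coefficient = 78 · 1 · 4 = 312.

312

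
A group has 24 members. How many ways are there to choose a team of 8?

735471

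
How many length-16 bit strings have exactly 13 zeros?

Choose the 13 positions: C(16,13) = 560.

560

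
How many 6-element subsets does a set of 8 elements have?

28

C(8,6) = C(8,2) by symmetry.
C(8,2) = (8·7) / 2! = 56 / 2 = 28.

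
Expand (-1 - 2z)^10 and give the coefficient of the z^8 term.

The general term is C(10,j)·(-1)^j·(-2z)^(10-j); the z^8 term has j = 2.
C(10,2) = 45.
Coefficient = C(10,2) · (-2)^8 = 45 · 256 = 11520.

11520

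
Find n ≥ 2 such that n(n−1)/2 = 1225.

50

n(n−1)/2 = 1225 ⇒ n(n−1) = 2450. Since 50·49 = 2450, n = 50.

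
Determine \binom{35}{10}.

C(35,10) = (35·34·33·32·31·30·29·28·27·26) / 10! = 666172912204800 / 3628800 = 183579396.

183579396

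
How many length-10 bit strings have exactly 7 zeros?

120

Choose the 7 positions: C(10,7) = 120.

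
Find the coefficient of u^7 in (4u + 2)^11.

86507520

The general term is C(11,j)·(4u)^j·(2)^(11-j); the u^7 term has j = 7.
C(11,7) = 330.
Coefficient = C(11,7) · 4^7 · 2^4 = 330 · 16384 · 16 = 86507520.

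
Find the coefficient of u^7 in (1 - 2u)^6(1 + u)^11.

Coefficient of u^7 = Σ_{j} C(6,j)·(-2)^j·C(11,7-j)·1^(7-j) for j from 0 to 6.
= 330 + (-5544) + 27720 + (-52800) + 39600 + (-10560) + 704 = -550.

-550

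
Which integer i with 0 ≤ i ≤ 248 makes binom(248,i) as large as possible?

124

C(248,i) is maximized at i = 248/2 = 124.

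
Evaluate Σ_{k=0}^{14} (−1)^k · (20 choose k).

The partial alternating sum Σ_{k=0}^{14} (−1)^k C(20,k) = (−1)^14 C(19,14) = 11628.

11628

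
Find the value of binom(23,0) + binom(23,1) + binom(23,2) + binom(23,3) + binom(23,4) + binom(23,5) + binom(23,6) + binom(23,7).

1 + 23 + 253 + 1771 + 8855 + 33649 + 100947 + 245157 = 390656.

390656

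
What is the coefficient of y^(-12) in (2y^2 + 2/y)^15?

491520

General term: C(15,j)·(2y^2)^j·(2/y)^(15-j), with y-exponent 2j − 1(15−j) = 3j − 15.
Set 3j − 15 = -12: j = 1.
C(15,1) = 15; 2^1 = 2; 2^14 = 16384.
Coefficient = 15 · 2 · 16384 = 491520.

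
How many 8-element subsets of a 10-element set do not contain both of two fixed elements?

17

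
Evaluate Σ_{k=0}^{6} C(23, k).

145499

1 + 23 + 253 + 1771 + 8855 + 33649 + 100947 = 145499.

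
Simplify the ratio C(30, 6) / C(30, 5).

C(n,k+1)/C(n,k) = (n−k)/(k+1) = (30−5)/(5+1) = 25/6.

25/6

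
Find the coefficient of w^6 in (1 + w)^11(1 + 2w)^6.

67582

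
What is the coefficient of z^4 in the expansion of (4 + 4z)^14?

268703891456

The general term is C(14,j)·(4)^j·(4z)^(14-j); the z^4 term has j = 10.
C(14,10) = 1001.
Coefficient = C(14,10) · 4^10 · 4^4 = 1001 · 1048576 · 256 = 268703891456.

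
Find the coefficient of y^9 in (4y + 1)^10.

2621440

The general term is C(10,j)·(4y)^j·(1)^(10-j); the y^9 term has j = 9.
C(10,9) = 10.
Coefficient = C(10,9) · 4^9 = 10 · 262144 = 2621440.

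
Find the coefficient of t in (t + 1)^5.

5

The general term is C(5,j)·(t)^j·(1)^(5-j); the t^1 term has j = 1.
C(5,1) = 5.
Coefficient = C(5,1) = 5.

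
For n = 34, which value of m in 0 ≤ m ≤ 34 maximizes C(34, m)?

17

C(34,m) is maximized at m = 34/2 = 17.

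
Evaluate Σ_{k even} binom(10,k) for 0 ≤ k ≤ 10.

Even-k terms of row 10 sum to 2^9 = 512.

512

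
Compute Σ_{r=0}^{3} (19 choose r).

1160

1 + 19 + 171 + 969 = 1160.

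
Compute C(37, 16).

12875774670

C(37,16) = (37·36·35·34·33·32·31·30·29·28·27·26·25·24·23·22) / 16! = 269397128065642536960000 / 20922789888000 = 12875774670.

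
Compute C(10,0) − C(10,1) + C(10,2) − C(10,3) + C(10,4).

The partial alternating sum Σ_{k=0}^{4} (−1)^k C(10,k) = (−1)^4 C(9,4) = 126.

126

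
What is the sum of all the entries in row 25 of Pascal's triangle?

Setting x = 1 in (1+x)^25 gives Σ C(25,i) = 2^25 = 33554432.

33554432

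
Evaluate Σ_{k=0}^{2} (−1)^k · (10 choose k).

The partial alternating sum Σ_{k=0}^{2} (−1)^k C(10,k) = (−1)^2 C(9,2) = 36.

36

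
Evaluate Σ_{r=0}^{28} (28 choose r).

Setting x = 1 in (1+x)^28 gives Σ C(28,r) = 2^28 = 268435456.

268435456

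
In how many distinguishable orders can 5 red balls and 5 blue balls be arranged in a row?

Choose positions for the red balls: C(10,5) = 252.

252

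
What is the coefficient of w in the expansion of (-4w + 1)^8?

The general term is C(8,j)·(-4w)^j·(1)^(8-j); the w^1 term has j = 1.
C(8,1) = 8.
Coefficient = C(8,1) · (-4)^1 = 8 · (-4) = -32.

-32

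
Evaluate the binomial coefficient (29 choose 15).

77558760

C(29,15) = C(29,14) by symmetry.
C(29,14) = (29·28·27·26·25·24·23·22·21·20·19·18·17·16) / 14! = 6761440164390912000 / 87178291200 = 77558760.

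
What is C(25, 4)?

C(25,4) = (25·24·23·22) / 4! = 303600 / 24 = 12650.

12650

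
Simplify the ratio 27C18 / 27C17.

5/9

C(n,k+1)/C(n,k) = (n−k)/(k+1) = (27−17)/(17+1) = 10/18 = 5/9.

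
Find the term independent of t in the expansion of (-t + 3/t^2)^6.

General term: C(6,j)·(-t)^j·(3/t^2)^(6-j), with t-exponent 1j − 2(6−j) = 3j − 12.
Set 3j − 12 = 0: j = 4.
C(6,4) = 15; (-1)^4 = 1; 3^2 = 9.
Coefficient = 15 · 1 · 9 = 135.

135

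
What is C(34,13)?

C(34,13) = (34·33·32·31·30·29·28·27·26·25·24·23·22) / 13! = 5778574175582208000 / 6227020800 = 927983760.

927983760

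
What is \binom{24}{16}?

C(24,16) = C(24,8) by symmetry.
C(24,8) = (24·23·22·21·20·19·18·17) / 8! = 29654190720 / 40320 = 735471.

735471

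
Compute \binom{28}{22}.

C(28,22) = C(28,6) by symmetry.
C(28,6) = (28·27·26·25·24·23) / 6! = 271252800 / 720 = 376740.

376740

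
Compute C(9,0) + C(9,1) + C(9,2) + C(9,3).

130

1 + 9 + 36 + 84 = 130.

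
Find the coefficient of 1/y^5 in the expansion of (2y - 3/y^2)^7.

22680

General term: C(7,j)·(2y)^j·(-3/y^2)^(7-j), with y-exponent 1j − 2(7−j) = 3j − 14.
Set 3j − 14 = -5: j = 3.
C(7,3) = 35; 2^3 = 8; (-3)^4 = 81.
Coefficient = 35 · 8 · 81 = 22680.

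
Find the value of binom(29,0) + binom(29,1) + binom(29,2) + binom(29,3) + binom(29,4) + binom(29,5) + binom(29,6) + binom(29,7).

1 + 29 + 406 + 3654 + 23751 + 118755 + 475020 + 1560780 = 2182396.

2182396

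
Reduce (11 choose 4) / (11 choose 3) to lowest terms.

C(n,k+1)/C(n,k) = (n−k)/(k+1) = (11−3)/(3+1) = 8/4 = 2.

2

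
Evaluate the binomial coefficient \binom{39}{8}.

C(39,8) = (39·38·37·36·35·34·33·32) / 8! = 2480637519360 / 40320 = 61523748.

61523748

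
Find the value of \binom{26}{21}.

65780

C(26,21) = C(26,5) by symmetry.
C(26,5) = (26·25·24·23·22) / 5! = 7893600 / 120 = 65780.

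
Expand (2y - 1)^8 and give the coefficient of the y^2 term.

112

The general term is C(8,j)·(2y)^j·(-1)^(8-j); the y^2 term has j = 2.
C(8,2) = 28.
Coefficient = C(8,2) · 2^2 = 28 · 4 = 112.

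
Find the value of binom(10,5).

252

C(10,5) = (10·9·8·7·6) / 5! = 30240 / 120 = 252.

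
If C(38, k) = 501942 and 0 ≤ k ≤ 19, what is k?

C(38,k) increases on 0 ≤ k ≤ 19. C(38,4) = 73815 and C(38,5) = 501942, so k = 5.

5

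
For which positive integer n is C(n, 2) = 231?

22

n(n−1)/2 = 231 ⇒ n(n−1) = 462. Since 22·21 = 462, n = 22.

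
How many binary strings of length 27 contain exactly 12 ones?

17383860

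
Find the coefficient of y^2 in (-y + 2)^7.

The general term is C(7,j)·(-y)^j·(2)^(7-j); the y^2 term has j = 2.
C(7,2) = 21.
Coefficient = C(7,2) · 2^5 = 21 · 32 = 672.

672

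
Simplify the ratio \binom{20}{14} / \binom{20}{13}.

1/2

C(n,k+1)/C(n,k) = (n−k)/(k+1) = (20−13)/(13+1) = 7/14 = 1/2.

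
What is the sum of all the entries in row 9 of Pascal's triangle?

512

Setting x = 1 in (1+x)^9 gives Σ C(9,k) = 2^9 = 512.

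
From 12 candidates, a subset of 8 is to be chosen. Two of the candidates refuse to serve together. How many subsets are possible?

285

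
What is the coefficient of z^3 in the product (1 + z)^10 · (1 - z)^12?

20

Coefficient of z^3 = Σ_{j} C(10,j)·1^j·C(12,3-j)·(-1)^(3-j) for j from 0 to 3.
= (-220) + 660 + (-540) + 120 = 20.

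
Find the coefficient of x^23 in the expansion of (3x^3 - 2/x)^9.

General term: C(9,j)·(3x^3)^j·(-2/x)^(9-j), with x-exponent 3j − 1(9−j) = 4j − 9.
Set 4j − 9 = 23: j = 8.
C(9,8) = 9; 3^8 = 6561; (-2)^1 = -2.
Coefficient = 9 · 6561 · (-2) = -118098.

-118098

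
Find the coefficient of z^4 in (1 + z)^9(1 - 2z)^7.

14

Coefficient of z^4 = Σ_{j} C(9,j)·1^j·C(7,4-j)·(-2)^(4-j) for j from 0 to 4.
= 560 + (-2520) + 3024 + (-1176) + 126 = 14.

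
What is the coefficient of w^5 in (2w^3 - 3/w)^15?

General term: C(15,j)·(2w^3)^j·(-3/w)^(15-j), with w-exponent 3j − 1(15−j) = 4j − 15.
Set 4j − 15 = 5: j = 5.
C(15,5) = 3003; 2^5 = 32; (-3)^10 = 59049.
Coefficient = 3003 · 32 · 59049 = 5674372704.

5674372704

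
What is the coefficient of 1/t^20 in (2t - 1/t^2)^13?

General term: C(13,j)·(2t)^j·(-1/t^2)^(13-j), with t-exponent 1j − 2(13−j) = 3j − 26.
Set 3j − 26 = -20: j = 2.
C(13,2) = 78; 2^2 = 4; (-1)^11 = -1.
Coefficient = 78 · 4 · (-1) = -312.

-312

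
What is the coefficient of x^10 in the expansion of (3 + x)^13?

The general term is C(13,j)·(3)^j·(x)^(13-j); the x^10 term has j = 3.
C(13,3) = 286.
Coefficient = C(13,3) · 3^3 = 286 · 27 = 7722.

7722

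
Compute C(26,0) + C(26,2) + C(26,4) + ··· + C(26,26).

33554432

Even-i terms of row 26 sum to 2^25 = 33554432.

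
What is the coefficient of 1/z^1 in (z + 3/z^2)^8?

General term: C(8,j)·(z)^j·(3/z^2)^(8-j), with z-exponent 1j − 2(8−j) = 3j − 16.
Set 3j − 16 = -1: j = 5.
C(8,5) = 56; 1^5 = 1; 3^3 = 27.
Coefficient = 56 · 1 · 27 = 1512.

1512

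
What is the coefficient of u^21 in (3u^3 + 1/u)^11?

General term: C(11,j)·(3u^3)^j·(1/u)^(11-j), with u-exponent 3j − 1(11−j) = 4j − 11.
Set 4j − 11 = 21: j = 8.
C(11,8) = 165; 3^8 = 6561; 1^3 = 1.
Coefficient = 165 · 6561 · 1 = 1082565.

1082565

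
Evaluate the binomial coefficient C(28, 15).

C(28,15) = C(28,13) by symmetry.
C(28,13) = (28·27·26·25·24·23·22·21·20·19·18·17·16) / 13! = 233153109116928000 / 6227020800 = 37442160.

37442160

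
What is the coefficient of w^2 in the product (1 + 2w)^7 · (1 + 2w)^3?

180

(1 + 2w)^7(1 + 2w)^3 = (1 + 2w)^10, so the coefficient of w^2 is C(10,2)·2^2 = 45·4 = 180.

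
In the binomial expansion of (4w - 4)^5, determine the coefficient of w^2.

The general term is C(5,j)·(4w)^j·(-4)^(5-j); the w^2 term has j = 2.
C(5,2) = 10.
Coefficient = C(5,2) · 4^2 · (-4)^3 = 10 · 16 · (-64) = -10240.

-10240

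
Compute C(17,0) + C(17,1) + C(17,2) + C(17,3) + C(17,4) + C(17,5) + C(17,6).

1 + 17 + 136 + 680 + 2380 + 6188 + 12376 = 21778.

21778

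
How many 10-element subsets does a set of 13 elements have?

C(13,10) = C(13,3) by symmetry.
C(13,3) = (13·12·11) / 3! = 1716 / 6 = 286.

286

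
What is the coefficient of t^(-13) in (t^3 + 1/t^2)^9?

9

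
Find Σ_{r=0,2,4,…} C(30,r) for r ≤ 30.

536870912

Half of (1+1)^30 + (1−1)^30 gives the even-index sum: 2^29 = 536870912.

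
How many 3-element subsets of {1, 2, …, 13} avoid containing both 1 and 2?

All 3-subsets: C(13,3) = 286. Those containing both fixed elements: C(11,1) = 11.
286 − 11 = 275.

275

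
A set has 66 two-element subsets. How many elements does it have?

12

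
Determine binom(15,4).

C(15,4) = (15·14·13·12) / 4! = 32760 / 24 = 1365.

1365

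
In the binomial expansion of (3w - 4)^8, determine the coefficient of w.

The general term is C(8,j)·(3w)^j·(-4)^(8-j); the w^1 term has j = 1.
C(8,1) = 8.
Coefficient = C(8,1) · 3^1 · (-4)^7 = 8 · 3 · (-16384) = -393216.

-393216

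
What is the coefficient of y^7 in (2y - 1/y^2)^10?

-5120

General term: C(10,j)·(2y)^j·(-1/y^2)^(10-j), with y-exponent 1j − 2(10−j) = 3j − 20.
Set 3j − 20 = 7: j = 9.
C(10,9) = 10; 2^9 = 512; (-1)^1 = -1.
Coefficient = 10 · 512 · (-1) = -5120.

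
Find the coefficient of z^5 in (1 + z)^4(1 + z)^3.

(1 + z)^4(1 + z)^3 = (1 + z)^7, so the coefficient of z^5 is C(7,5)·1^5 = 21·1 = 21.

21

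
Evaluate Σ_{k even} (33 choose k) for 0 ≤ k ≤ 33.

4294967296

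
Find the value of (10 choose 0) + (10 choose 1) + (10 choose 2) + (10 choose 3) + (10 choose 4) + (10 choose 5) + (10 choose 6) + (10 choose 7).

1 + 10 + 45 + 120 + 210 + 252 + 210 + 120 = 968.

968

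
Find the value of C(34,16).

2203961430

C(34,16) = (34·33·32·31·30·29·28·27·26·25·24·23·22·21·20·19) / 16! = 46113021921146019840000 / 20922789888000 = 2203961430.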